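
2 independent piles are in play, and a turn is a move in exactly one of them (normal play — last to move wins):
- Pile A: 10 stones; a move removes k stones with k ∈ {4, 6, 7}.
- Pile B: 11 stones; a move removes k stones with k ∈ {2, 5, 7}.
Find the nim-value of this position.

1

Grundy values for pile A (subtraction set {4, 6, 7}):
g(0) = mex{} = 0
g(1) = mex{} = 0
g(2) = mex{} = 0
g(3) = mex{} = 0
g(4) = mex{0} = 1
g(5) = mex{0} = 1
g(6) = mex{0} = 1
g(7) = mex{0} = 1
g(8) = mex{0,1} = 2
g(9) = mex{0,1} = 2
g(10) = mex{0,1} = 2
So g(10) = 2.
Build the Grundy sequence for pile B with g(k) = mex{g(k−s) : s ∈ {2, 5, 7}, s ≤ k}:
g(0) = mex{} = 0
g(1) = mex{} = 0
g(2) = mex{0} = 1
g(3) = mex{0} = 1
g(4) = mex{1} = 0
g(5) = mex{0,1} = 2
g(6) = mex{0} = 1
g(7) = mex{0,1,2} = 3
g(8) = mex{0,1} = 2
g(9) = mex{0,1,3} = 2
g(10) = mex{1,2} = 0
g(11) = mex{0,1,2} = 3
So g(11) = 3.
The value of a disjunctive sum is the nim-sum of the parts.
Combined value = 2 XOR 3 = 1.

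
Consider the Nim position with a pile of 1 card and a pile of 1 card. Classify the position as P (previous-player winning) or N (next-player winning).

Nim-sum: 1 XOR 1 = 0.
The nim-sum is 0, so this is a P-position: the player to move is in a losing position under optimal play.

P-position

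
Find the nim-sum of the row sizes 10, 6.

12

Compute the nim-sum pairwise:
10 ⊕ 6 = 12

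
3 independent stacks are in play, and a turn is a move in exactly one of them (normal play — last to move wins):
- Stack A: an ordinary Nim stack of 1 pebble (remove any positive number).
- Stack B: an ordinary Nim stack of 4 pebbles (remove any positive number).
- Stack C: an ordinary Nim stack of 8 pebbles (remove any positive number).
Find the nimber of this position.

Stack A is a plain Nim stack of size 1, so its Grundy value is 1.
Stack B is a plain Nim stack of size 4, so its Grundy value is 4.
Stack C is a plain Nim stack of size 8, so its Grundy value is 8.
By the Sprague-Grundy theorem, the Grundy value of a sum of independent games is the XOR of the component values.
Combined value = 1 ⊕ 4 ⊕ 8 = 13.

13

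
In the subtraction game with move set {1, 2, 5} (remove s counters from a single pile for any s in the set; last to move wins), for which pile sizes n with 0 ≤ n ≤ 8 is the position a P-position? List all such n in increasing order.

0, 3, 6

Compute g(0), g(1), … for moves {1, 2, 5}:
g(0) = mex{} = 0
g(1) = mex{0} = 1
g(2) = mex{0,1} = 2
g(3) = mex{1,2} = 0
g(4) = mex{0,2} = 1
g(5) = mex{0,1} = 2
g(6) = mex{1,2} = 0
g(7) = mex{0,2} = 1
g(8) = mex{0,1} = 2
The P-positions (g = 0) in 0..8 are 0, 3, 6.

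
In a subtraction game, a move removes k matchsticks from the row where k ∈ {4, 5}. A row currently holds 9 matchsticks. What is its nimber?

Compute g(0), g(1), … for moves {4, 5}:
g(0) = mex{} = 0
g(1) = mex{} = 0
g(2) = mex{} = 0
g(3) = mex{} = 0
g(4) = mex{0} = 1
g(5) = mex{0} = 1
g(6) = mex{0} = 1
g(7) = mex{0} = 1
g(8) = mex{0,1} = 2
g(9) = mex{1} = 0
So g(9) = 0.

0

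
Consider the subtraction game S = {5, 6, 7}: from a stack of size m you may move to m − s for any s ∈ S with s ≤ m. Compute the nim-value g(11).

Compute g(0), g(1), … for moves {5, 6, 7}:
k:     0  1  2  3  4  5  6  7  8  9 10 11
g(k):  0  0  0  0  0  1  1  1  1  1  2  2
So g(11) = 2.

2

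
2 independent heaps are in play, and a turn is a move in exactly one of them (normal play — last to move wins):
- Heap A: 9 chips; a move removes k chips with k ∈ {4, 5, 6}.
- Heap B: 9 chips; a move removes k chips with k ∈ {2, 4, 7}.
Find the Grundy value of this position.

Build the Grundy sequence for heap A with g(k) = mex{g(k−s) : s ∈ {4, 5, 6}, s ≤ k}:
k:     0  1  2  3  4  5  6  7  8  9
g(k):  0  0  0  0  1  1  1  1  2  2
So g(9) = 2.
For heap B, compute g(0), g(1), … with moves {2, 4, 7}:
k:     0  1  2  3  4  5  6  7  8  9
g(k):  0  0  1  1  2  2  0  3  1  0
So g(9) = 0.
The value of a disjunctive sum is the nim-sum of the parts.
Combined value = 2 ⊕ 0 = 2.

2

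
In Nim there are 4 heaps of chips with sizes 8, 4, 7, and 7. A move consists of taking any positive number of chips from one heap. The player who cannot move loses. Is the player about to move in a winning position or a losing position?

Nim-sum: 8 ⊕ 4 ⊕ 7 ⊕ 7 = 12.
The nim-sum is 12 ≠ 0, so this is an N-position: the player to move can win.

Winning position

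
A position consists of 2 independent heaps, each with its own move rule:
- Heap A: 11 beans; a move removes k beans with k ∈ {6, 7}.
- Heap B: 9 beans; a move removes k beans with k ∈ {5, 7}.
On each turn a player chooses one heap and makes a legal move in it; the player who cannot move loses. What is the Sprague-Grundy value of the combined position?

0

Grundy values for heap A (subtraction set {6, 7}):
g(0) = mex{} = 0
g(1) = mex{} = 0
g(2) = mex{} = 0
g(3) = mex{} = 0
g(4) = mex{} = 0
g(5) = mex{} = 0
g(6) = mex{0} = 1
g(7) = mex{0} = 1
g(8) = mex{0} = 1
g(9) = mex{0} = 1
g(10) = mex{0} = 1
g(11) = mex{0} = 1
So g(11) = 1.
Build the Grundy sequence for heap B with g(k) = mex{g(k−s) : s ∈ {5, 7}, s ≤ k}:
g(0) = mex{} = 0
g(1) = mex{} = 0
g(2) = mex{} = 0
g(3) = mex{} = 0
g(4) = mex{} = 0
g(5) = mex{0} = 1
g(6) = mex{0} = 1
g(7) = mex{0} = 1
g(8) = mex{0} = 1
g(9) = mex{0} = 1
So g(9) = 1.
The value of a disjunctive sum is the nim-sum of the parts.
Combined value = 1 XOR 1 = 0.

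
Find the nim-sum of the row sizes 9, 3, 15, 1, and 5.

1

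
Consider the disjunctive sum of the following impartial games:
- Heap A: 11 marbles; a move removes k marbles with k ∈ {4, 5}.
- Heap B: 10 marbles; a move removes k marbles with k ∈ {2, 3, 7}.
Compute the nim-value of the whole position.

Grundy values for heap A (subtraction set {4, 5}):
k:     0  1  2  3  4  5  6  7  8  9 10 11
g(k):  0  0  0  0  1  1  1  1  2  0  0  0
So g(11) = 0.
For heap B, compute g(0), g(1), … with moves {2, 3, 7}:
g(0) = mex{} = 0
g(1) = mex{} = 0
g(2) = mex{0} = 1
g(3) = mex{0} = 1
g(4) = mex{0,1} = 2
g(5) = mex{1} = 0
g(6) = mex{1,2} = 0
g(7) = mex{0,2} = 1
g(8) = mex{0} = 1
g(9) = mex{0,1} = 2
g(10) = mex{1} = 0
So g(10) = 0.
The value of a disjunctive sum is the nim-sum of the parts.
Combined value = 0 XOR 0 = 0.

0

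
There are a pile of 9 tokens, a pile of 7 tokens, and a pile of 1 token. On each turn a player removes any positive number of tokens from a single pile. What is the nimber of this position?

Nim-sum: 9 ⊕ 7 ⊕ 1 = 15.

15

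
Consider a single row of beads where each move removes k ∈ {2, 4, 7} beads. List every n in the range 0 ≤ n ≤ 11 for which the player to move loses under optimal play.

Compute g(0), g(1), … for moves {2, 4, 7}:
k:     0  1  2  3  4  5  6  7  8  9 10 11
g(k):  0  0  1  1  2  2  0  3  1  0  2  1
The P-positions (g = 0) in 0..11 are 0, 1, 6, 9.

0, 1, 6, 9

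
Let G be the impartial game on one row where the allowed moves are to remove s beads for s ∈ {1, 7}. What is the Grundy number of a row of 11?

1

Grundy values for subtraction set {1, 7}:
g(0) = mex{} = 0
g(1) = mex{0} = 1
g(2) = mex{1} = 0
g(3) = mex{0} = 1
g(4) = mex{1} = 0
g(5) = mex{0} = 1
g(6) = mex{1} = 0
g(7) = mex{0} = 1
g(8) = mex{1} = 0
g(9) = mex{0} = 1
g(10) = mex{1} = 0
g(11) = mex{0} = 1
So g(11) = 1.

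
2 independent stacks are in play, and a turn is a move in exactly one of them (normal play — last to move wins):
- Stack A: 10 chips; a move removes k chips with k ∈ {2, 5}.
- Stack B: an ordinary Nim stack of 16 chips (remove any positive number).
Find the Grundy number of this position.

Build the Grundy sequence for stack A with g(k) = mex{g(k−s) : s ∈ {2, 5}, s ≤ k}:
g(0) = mex{} = 0
g(1) = mex{} = 0
g(2) = mex{0} = 1
g(3) = mex{0} = 1
g(4) = mex{1} = 0
g(5) = mex{0,1} = 2
g(6) = mex{0} = 1
g(7) = mex{1,2} = 0
g(8) = mex{1} = 0
g(9) = mex{0} = 1
g(10) = mex{0,2} = 1
So g(10) = 1.
Stack B is a plain Nim stack of size 16, so its Grundy value is 16.
The value of a disjunctive sum is the nim-sum of the parts.
Combined value = 1 ⊕ 16 = 17.

17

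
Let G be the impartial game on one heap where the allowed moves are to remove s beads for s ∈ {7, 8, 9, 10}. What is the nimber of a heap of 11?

Build the Grundy sequence with g(k) = mex{g(k−s) : s ∈ {7, 8, 9, 10}, s ≤ k}:
g(0) = mex{} = 0
g(1) = mex{} = 0
g(2) = mex{} = 0
g(3) = mex{} = 0
g(4) = mex{} = 0
g(5) = mex{} = 0
g(6) = mex{} = 0
g(7) = mex{0} = 1
g(8) = mex{0} = 1
g(9) = mex{0} = 1
g(10) = mex{0} = 1
g(11) = mex{0} = 1
So g(11) = 1.

1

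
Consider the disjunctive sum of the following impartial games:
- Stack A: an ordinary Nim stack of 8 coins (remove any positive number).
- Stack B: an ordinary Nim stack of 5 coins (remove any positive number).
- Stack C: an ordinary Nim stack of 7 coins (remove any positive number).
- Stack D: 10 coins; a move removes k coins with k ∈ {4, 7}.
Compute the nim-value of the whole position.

8

Stack A is a plain Nim stack of size 8, so its Grundy value is 8.
Stack B is a plain Nim stack of size 5, so its Grundy value is 5.
Stack C is a plain Nim stack of size 7, so its Grundy value is 7.
Build the Grundy sequence for stack D with g(k) = mex{g(k−s) : s ∈ {4, 7}, s ≤ k}:
g(0) = mex{} = 0
g(1) = mex{} = 0
g(2) = mex{} = 0
g(3) = mex{} = 0
g(4) = mex{0} = 1
g(5) = mex{0} = 1
g(6) = mex{0} = 1
g(7) = mex{0} = 1
g(8) = mex{0,1} = 2
g(9) = mex{0,1} = 2
g(10) = mex{0,1} = 2
So g(10) = 2.
By the Sprague-Grundy theorem, the Grundy value of a sum of independent games is the XOR of the component values.
Combined value = 8 XOR 5 XOR 7 XOR 2 = 8.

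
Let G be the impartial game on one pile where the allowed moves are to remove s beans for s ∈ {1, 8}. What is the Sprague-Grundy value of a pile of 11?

Compute g(0), g(1), … for moves {1, 8}:
g(0) = mex{} = 0
g(1) = mex{0} = 1
g(2) = mex{1} = 0
g(3) = mex{0} = 1
g(4) = mex{1} = 0
g(5) = mex{0} = 1
g(6) = mex{1} = 0
g(7) = mex{0} = 1
g(8) = mex{0,1} = 2
g(9) = mex{1,2} = 0
g(10) = mex{0} = 1
g(11) = mex{1} = 0
So g(11) = 0.

0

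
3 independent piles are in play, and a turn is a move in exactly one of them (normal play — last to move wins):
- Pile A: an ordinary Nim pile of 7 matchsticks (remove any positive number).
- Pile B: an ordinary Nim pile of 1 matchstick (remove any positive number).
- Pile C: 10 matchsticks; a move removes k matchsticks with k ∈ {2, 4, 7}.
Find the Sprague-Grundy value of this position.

4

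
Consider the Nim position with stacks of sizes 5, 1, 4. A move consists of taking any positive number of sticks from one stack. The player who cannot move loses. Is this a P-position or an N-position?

P-position

Nim-sum: 5 ^ 1 ^ 4 = 0.
The nim-sum is 0, so this is a P-position: the player to move is in a losing position under optimal play.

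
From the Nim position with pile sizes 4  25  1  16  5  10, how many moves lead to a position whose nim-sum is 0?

1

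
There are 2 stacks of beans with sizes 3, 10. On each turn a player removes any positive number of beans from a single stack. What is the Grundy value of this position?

Compute the nim-sum pairwise:
3 ⊕ 10 = 9

9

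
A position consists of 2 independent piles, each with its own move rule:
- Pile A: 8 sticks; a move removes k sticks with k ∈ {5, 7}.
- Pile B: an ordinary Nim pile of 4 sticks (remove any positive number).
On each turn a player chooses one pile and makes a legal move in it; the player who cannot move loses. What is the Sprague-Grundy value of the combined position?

Grundy values for pile A (subtraction set {5, 7}):
g(0) = mex{} = 0
g(1) = mex{} = 0
g(2) = mex{} = 0
g(3) = mex{} = 0
g(4) = mex{} = 0
g(5) = mex{0} = 1
g(6) = mex{0} = 1
g(7) = mex{0} = 1
g(8) = mex{0} = 1
So g(8) = 1.
Pile B is a plain Nim pile of size 4, so its Grundy value is 4.
The value of a disjunctive sum is the nim-sum of the parts.
Combined value = 1 ⊕ 4 = 5.

5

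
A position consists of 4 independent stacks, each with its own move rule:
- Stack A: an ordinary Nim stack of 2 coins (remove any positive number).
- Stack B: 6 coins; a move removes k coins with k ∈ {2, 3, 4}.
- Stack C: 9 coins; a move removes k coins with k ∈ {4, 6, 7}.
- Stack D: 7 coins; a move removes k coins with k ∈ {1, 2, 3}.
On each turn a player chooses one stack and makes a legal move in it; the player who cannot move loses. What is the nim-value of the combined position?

3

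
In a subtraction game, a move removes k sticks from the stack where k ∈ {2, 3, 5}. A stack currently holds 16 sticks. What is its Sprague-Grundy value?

Compute g(0), g(1), … for moves {2, 3, 5}:
k:     0  1  2  3  4  5  6  7  8  9 10 11 12 13 14 15 16
g(k):  0  0  1  1  2  2  3  0  0  1  1  2  2  3  0  0  1
So g(16) = 1.

1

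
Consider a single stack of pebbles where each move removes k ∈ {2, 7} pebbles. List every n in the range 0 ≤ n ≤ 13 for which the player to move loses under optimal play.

Build the Grundy sequence with g(k) = mex{g(k−s) : s ∈ {2, 7}, s ≤ k}:
k:     0  1  2  3  4  5  6  7  8  9 10 11 12 13
g(k):  0  0  1  1  0  0  1  1  2  0  0  1  1  0
The P-positions (g = 0) in 0..13 are 0, 1, 4, 5, 9, 10, 13.

0, 1, 4, 5, 9, 10, 13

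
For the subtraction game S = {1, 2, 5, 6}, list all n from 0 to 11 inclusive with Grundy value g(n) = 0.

0, 3, 7, 10

Build the Grundy sequence with g(k) = mex{g(k−s) : s ∈ {1, 2, 5, 6}, s ≤ k}:
g(0) = mex{} = 0
g(1) = mex{0} = 1
g(2) = mex{0,1} = 2
g(3) = mex{1,2} = 0
g(4) = mex{0,2} = 1
g(5) = mex{0,1} = 2
g(6) = mex{0,1,2} = 3
g(7) = mex{1,2,3} = 0
g(8) = mex{0,2,3} = 1
g(9) = mex{0,1} = 2
g(10) = mex{1,2} = 0
g(11) = mex{0,2,3} = 1
The P-positions (g = 0) in 0..11 are 0, 3, 7, 10.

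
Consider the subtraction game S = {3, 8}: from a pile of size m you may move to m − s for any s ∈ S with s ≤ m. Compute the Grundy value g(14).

1

Compute g(0), g(1), … for moves {3, 8}:
g(0) = mex{} = 0
g(1) = mex{} = 0
g(2) = mex{} = 0
g(3) = mex{0} = 1
g(4) = mex{0} = 1
g(5) = mex{0} = 1
g(6) = mex{1} = 0
g(7) = mex{1} = 0
g(8) = mex{0,1} = 2
g(9) = mex{0} = 1
g(10) = mex{0} = 1
g(11) = mex{1,2} = 0
g(12) = mex{1} = 0
g(13) = mex{1} = 0
g(14) = mex{0} = 1
So g(14) = 1.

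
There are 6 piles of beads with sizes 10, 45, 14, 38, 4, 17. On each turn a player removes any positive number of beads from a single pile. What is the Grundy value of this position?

26

Nim-sum: 10 ^ 45 ^ 14 ^ 38 ^ 4 ^ 17 = 26.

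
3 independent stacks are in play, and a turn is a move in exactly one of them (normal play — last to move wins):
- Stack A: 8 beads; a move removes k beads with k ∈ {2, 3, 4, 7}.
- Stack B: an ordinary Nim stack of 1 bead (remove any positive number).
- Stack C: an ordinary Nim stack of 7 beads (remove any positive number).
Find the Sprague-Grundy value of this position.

7

Build the Grundy sequence for stack A with g(k) = mex{g(k−s) : s ∈ {2, 3, 4, 7}, s ≤ k}:
k:     0  1  2  3  4  5  6  7  8
g(k):  0  0  1  1  2  2  0  3  1
So g(8) = 1.
Stack B is a plain Nim stack of size 1, so its Grundy value is 1.
Stack C is a plain Nim stack of size 7, so its Grundy value is 7.
By the Sprague-Grundy theorem, the Grundy value of a sum of independent games is the XOR of the component values.
Combined value = 1 XOR 1 XOR 7 = 7.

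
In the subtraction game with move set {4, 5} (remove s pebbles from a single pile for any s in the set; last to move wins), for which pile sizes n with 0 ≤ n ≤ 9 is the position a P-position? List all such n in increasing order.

0, 1, 2, 3, 9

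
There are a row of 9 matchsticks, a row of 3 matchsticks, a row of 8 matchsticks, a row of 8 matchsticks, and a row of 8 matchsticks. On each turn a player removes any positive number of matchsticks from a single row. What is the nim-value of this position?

2

Nim-sum: 9 ⊕ 3 ⊕ 8 ⊕ 8 ⊕ 8 = 2.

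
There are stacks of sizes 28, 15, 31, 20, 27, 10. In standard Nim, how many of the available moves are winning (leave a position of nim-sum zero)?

5

Nim-sum: 28 XOR 15 XOR 31 XOR 20 XOR 27 XOR 10 = 9.
The overall nim-sum is X = 9. A stack of size p has a winning move iff p XOR X < p (reduce it to p XOR X).
  28: 28 XOR 9 = 21 < 28 — winning move (to 21).
  15: 15 XOR 9 = 6 < 15 — winning move (to 6).
  31: 31 XOR 9 = 22 < 31 — winning move (to 22).
  20: 20 XOR 9 = 29 ≥ 20 — no move.
  27: 27 XOR 9 = 18 < 27 — winning move (to 18).
  10: 10 XOR 9 = 3 < 10 — winning move (to 3).
That gives 5 winning moves.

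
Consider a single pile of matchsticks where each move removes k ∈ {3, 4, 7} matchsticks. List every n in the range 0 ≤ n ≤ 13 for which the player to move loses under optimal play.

0, 1, 2, 10, 11, 12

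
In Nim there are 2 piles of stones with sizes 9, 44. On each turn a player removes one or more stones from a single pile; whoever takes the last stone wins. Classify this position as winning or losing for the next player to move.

Compute the nim-sum pairwise:
9 ^ 44 = 37
The nim-sum is 37 ≠ 0, so this is an N-position: the player to move can win.

Winning position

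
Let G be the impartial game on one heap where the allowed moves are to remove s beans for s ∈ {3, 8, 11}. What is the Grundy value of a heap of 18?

Compute g(0), g(1), … for moves {3, 8, 11}:
k:     0  1  2  3  4  5  6  7  8  9 10 11 12 13 14 15 16 17 18
g(k):  0  0  0  1  1  1  0  0  2  1  1  3  2  2  2  3  0  3  2
So g(18) = 2.

2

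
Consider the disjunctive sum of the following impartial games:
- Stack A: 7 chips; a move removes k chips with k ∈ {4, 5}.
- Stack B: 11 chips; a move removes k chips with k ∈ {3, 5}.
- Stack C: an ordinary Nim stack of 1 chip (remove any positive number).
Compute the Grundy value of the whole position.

1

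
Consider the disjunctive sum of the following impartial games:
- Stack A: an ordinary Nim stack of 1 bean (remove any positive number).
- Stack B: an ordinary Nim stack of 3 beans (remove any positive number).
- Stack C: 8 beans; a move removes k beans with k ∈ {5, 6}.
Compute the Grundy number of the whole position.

Stack A is a plain Nim stack of size 1, so its Grundy value is 1.
Stack B is a plain Nim stack of size 3, so its Grundy value is 3.
Build the Grundy sequence for stack C with g(k) = mex{g(k−s) : s ∈ {5, 6}, s ≤ k}:
g(0) = mex{} = 0
g(1) = mex{} = 0
g(2) = mex{} = 0
g(3) = mex{} = 0
g(4) = mex{} = 0
g(5) = mex{0} = 1
g(6) = mex{0} = 1
g(7) = mex{0} = 1
g(8) = mex{0} = 1
So g(8) = 1.
By the Sprague-Grundy theorem, the Grundy value of a sum of independent games is the XOR of the component values.
Combined value = 1 XOR 3 XOR 1 = 3.

3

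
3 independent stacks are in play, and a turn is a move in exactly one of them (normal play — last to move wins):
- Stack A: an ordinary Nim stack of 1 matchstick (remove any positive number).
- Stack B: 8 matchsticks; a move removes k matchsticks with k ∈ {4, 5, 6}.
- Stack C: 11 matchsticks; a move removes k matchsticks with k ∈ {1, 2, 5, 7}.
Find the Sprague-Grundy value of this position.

1

Stack A is a plain Nim stack of size 1, so its Grundy value is 1.
For stack B, compute g(0), g(1), … with moves {4, 5, 6}:
k:     0  1  2  3  4  5  6  7  8
g(k):  0  0  0  0  1  1  1  1  2
So g(8) = 2.
Build the Grundy sequence for stack C with g(k) = mex{g(k−s) : s ∈ {1, 2, 5, 7}, s ≤ k}:
k:     0  1  2  3  4  5  6  7  8  9 10 11
g(k):  0  1  2  0  1  2  0  1  2  0  1  2
So g(11) = 2.
By the Sprague-Grundy theorem, the Grundy value of a sum of independent games is the XOR of the component values.
Combined value = 1 ⊕ 2 ⊕ 2 = 1.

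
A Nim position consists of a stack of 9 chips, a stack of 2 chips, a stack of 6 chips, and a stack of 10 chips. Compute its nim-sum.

In binary:
  1001  (9)
  0010  (2)
  0110  (6)
  1010  (10)
  ----
  0111  (7)

7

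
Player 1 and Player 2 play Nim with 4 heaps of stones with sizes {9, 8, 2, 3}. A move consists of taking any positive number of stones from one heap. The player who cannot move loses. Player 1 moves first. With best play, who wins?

Player 2 wins

Nim-sum: 9 XOR 8 XOR 2 XOR 3 = 0.
The nim-sum is 0, so this is a P-position: the player to move is in a losing position under optimal play; Player 1 is about to move from it and so loses — Player 2 wins.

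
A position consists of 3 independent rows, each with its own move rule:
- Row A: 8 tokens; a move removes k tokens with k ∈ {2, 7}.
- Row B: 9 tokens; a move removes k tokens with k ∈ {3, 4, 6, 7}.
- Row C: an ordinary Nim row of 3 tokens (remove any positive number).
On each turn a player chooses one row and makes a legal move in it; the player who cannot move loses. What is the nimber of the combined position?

Grundy values for row A (subtraction set {2, 7}):
g(0) = mex{} = 0
g(1) = mex{} = 0
g(2) = mex{0} = 1
g(3) = mex{0} = 1
g(4) = mex{1} = 0
g(5) = mex{1} = 0
g(6) = mex{0} = 1
g(7) = mex{0} = 1
g(8) = mex{0,1} = 2
So g(8) = 2.
For row B, compute g(0), g(1), … with moves {3, 4, 6, 7}:
g(0) = mex{} = 0
g(1) = mex{} = 0
g(2) = mex{} = 0
g(3) = mex{0} = 1
g(4) = mex{0} = 1
g(5) = mex{0} = 1
g(6) = mex{0,1} = 2
g(7) = mex{0,1} = 2
g(8) = mex{0,1} = 2
g(9) = mex{0,1,2} = 3
So g(9) = 3.
Row C is a plain Nim row of size 3, so its Grundy value is 3.
The value of a disjunctive sum is the nim-sum of the parts.
Combined value = 2 XOR 3 XOR 3 = 2.

2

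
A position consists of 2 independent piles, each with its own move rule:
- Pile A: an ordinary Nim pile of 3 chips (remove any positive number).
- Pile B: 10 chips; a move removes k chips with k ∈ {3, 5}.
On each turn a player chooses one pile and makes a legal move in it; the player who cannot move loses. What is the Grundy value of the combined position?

Pile A is a plain Nim pile of size 3, so its Grundy value is 3.
Grundy values for pile B (subtraction set {3, 5}):
k:     0  1  2  3  4  5  6  7  8  9 10
g(k):  0  0  0  1  1  1  2  2  0  0  0
So g(10) = 0.
By the Sprague-Grundy theorem, the Grundy value of a sum of independent games is the XOR of the component values.
Combined value = 3 XOR 0 = 3.

3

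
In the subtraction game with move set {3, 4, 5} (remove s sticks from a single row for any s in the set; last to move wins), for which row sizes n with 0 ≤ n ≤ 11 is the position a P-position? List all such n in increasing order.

0, 1, 2, 8, 9, 10

Build the Grundy sequence with g(k) = mex{g(k−s) : s ∈ {3, 4, 5}, s ≤ k}:
k:     0  1  2  3  4  5  6  7  8  9 10 11
g(k):  0  0  0  1  1  1  2  2  0  0  0  1
The P-positions (g = 0) in 0..11 are 0, 1, 2, 8, 9, 10.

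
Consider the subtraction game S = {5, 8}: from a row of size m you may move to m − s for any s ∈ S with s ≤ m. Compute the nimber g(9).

1

Build the Grundy sequence with g(k) = mex{g(k−s) : s ∈ {5, 8}, s ≤ k}:
k:     0  1  2  3  4  5  6  7  8  9
g(k):  0  0  0  0  0  1  1  1  1  1
So g(9) = 1.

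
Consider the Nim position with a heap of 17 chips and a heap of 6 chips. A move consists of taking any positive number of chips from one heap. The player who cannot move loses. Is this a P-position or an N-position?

In binary:
  10001  (17)
  00110  (6)
  -----
  10111  (23)
The nim-sum is 23 ≠ 0, so this is an N-position: the player to move can win.

N-position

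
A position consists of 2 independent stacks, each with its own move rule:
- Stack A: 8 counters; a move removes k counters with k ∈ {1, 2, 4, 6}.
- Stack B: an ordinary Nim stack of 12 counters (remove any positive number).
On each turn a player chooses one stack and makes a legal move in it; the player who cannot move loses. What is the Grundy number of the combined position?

For stack A, compute g(0), g(1), … with moves {1, 2, 4, 6}:
k:     0  1  2  3  4  5  6  7  8
g(k):  0  1  2  0  1  2  3  4  0
So g(8) = 0.
Stack B is a plain Nim stack of size 12, so its Grundy value is 12.
The value of a disjunctive sum is the nim-sum of the parts.
Combined value = 0 XOR 12 = 12.

12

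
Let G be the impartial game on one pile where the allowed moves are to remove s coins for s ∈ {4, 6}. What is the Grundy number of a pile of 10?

0

Grundy values for subtraction set {4, 6}:
k:     0  1  2  3  4  5  6  7  8  9 10
g(k):  0  0  0  0  1  1  1  1  2  2  0
So g(10) = 0.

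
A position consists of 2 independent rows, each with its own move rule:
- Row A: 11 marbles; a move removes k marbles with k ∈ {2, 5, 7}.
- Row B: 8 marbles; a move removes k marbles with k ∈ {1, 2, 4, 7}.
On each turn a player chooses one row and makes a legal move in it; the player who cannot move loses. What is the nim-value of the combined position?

1

Grundy values for row A (subtraction set {2, 5, 7}):
g(0) = mex{} = 0
g(1) = mex{} = 0
g(2) = mex{0} = 1
g(3) = mex{0} = 1
g(4) = mex{1} = 0
g(5) = mex{0,1} = 2
g(6) = mex{0} = 1
g(7) = mex{0,1,2} = 3
g(8) = mex{0,1} = 2
g(9) = mex{0,1,3} = 2
g(10) = mex{1,2} = 0
g(11) = mex{0,1,2} = 3
So g(11) = 3.
Grundy values for row B (subtraction set {1, 2, 4, 7}):
k:     0  1  2  3  4  5  6  7  8
g(k):  0  1  2  0  1  2  0  1  2
So g(8) = 2.
By the Sprague-Grundy theorem, the Grundy value of a sum of independent games is the XOR of the component values.
Combined value = 3 ⊕ 2 = 1.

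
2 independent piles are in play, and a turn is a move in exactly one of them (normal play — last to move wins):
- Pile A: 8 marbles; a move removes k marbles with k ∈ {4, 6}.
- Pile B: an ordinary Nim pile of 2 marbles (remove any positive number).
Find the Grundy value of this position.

0

Build the Grundy sequence for pile A with g(k) = mex{g(k−s) : s ∈ {4, 6}, s ≤ k}:
g(0) = mex{} = 0
g(1) = mex{} = 0
g(2) = mex{} = 0
g(3) = mex{} = 0
g(4) = mex{0} = 1
g(5) = mex{0} = 1
g(6) = mex{0} = 1
g(7) = mex{0} = 1
g(8) = mex{0,1} = 2
So g(8) = 2.
Pile B is a plain Nim pile of size 2, so its Grundy value is 2.
By the Sprague-Grundy theorem, the Grundy value of a sum of independent games is the XOR of the component values.
Combined value = 2 ⊕ 2 = 0.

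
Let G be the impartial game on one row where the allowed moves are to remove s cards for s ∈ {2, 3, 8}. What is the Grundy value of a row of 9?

2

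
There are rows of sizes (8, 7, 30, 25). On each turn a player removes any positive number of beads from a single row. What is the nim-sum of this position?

8

Bitwise XOR of the heap sizes:
  01000  (8)
  00111  (7)
  11110  (30)
  11001  (25)
  -----
  01000  (8)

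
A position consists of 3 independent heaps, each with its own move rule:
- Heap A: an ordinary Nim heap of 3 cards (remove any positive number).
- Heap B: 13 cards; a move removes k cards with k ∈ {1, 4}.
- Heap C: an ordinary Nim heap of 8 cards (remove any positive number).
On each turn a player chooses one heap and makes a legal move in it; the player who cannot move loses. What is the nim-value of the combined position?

Heap A is a plain Nim heap of size 3, so its Grundy value is 3.
For heap B, compute g(0), g(1), … with moves {1, 4}:
g(0) = mex{} = 0
g(1) = mex{0} = 1
g(2) = mex{1} = 0
g(3) = mex{0} = 1
g(4) = mex{0,1} = 2
g(5) = mex{1,2} = 0
g(6) = mex{0} = 1
g(7) = mex{1} = 0
g(8) = mex{0,2} = 1
g(9) = mex{0,1} = 2
g(10) = mex{1,2} = 0
g(11) = mex{0} = 1
g(12) = mex{1} = 0
g(13) = mex{0,2} = 1
So g(13) = 1.
Heap C is a plain Nim heap of size 8, so its Grundy value is 8.
The value of a disjunctive sum is the nim-sum of the parts.
Combined value = 3 XOR 1 XOR 8 = 10.

10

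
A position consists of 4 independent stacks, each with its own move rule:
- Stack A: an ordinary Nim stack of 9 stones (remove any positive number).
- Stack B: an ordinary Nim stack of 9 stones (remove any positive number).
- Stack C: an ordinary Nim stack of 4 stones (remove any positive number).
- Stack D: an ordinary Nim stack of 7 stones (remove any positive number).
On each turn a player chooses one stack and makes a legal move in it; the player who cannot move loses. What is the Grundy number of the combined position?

Stack A is a plain Nim stack of size 9, so its Grundy value is 9.
Stack B is a plain Nim stack of size 9, so its Grundy value is 9.
Stack C is a plain Nim stack of size 4, so its Grundy value is 4.
Stack D is a plain Nim stack of size 7, so its Grundy value is 7.
By the Sprague-Grundy theorem, the Grundy value of a sum of independent games is the XOR of the component values.
Combined value = 9 ⊕ 9 ⊕ 4 ⊕ 7 = 3.

3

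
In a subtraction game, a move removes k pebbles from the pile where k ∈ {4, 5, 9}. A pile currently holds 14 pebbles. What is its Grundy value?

0

Build the Grundy sequence with g(k) = mex{g(k−s) : s ∈ {4, 5, 9}, s ≤ k}:
k:     0  1  2  3  4  5  6  7  8  9 10 11 12 13 14
g(k):  0  0  0  0  1  1  1  1  2  2  2  2  3  0  0
So g(14) = 0.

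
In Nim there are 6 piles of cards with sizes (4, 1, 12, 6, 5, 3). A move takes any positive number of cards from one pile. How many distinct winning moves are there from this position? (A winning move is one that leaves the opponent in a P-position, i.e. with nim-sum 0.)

1

Nim-sum: 4 ^ 1 ^ 12 ^ 6 ^ 5 ^ 3 = 9.
The overall nim-sum is X = 9. A pile of size p has a winning move iff p XOR X < p (reduce it to p XOR X).
  4: 4 XOR 9 = 13 ≥ 4 — no move.
  1: 1 XOR 9 = 8 ≥ 1 — no move.
  12: 12 XOR 9 = 5 < 12 — winning move (to 5).
  6: 6 XOR 9 = 15 ≥ 6 — no move.
  5: 5 XOR 9 = 12 ≥ 5 — no move.
  3: 3 XOR 9 = 10 ≥ 3 — no move.
That gives 1 winning move.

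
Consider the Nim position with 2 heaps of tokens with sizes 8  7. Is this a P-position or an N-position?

N-position

Compute the nim-sum pairwise:
8 XOR 7 = 15
The nim-sum is 15 ≠ 0, so this is an N-position: the player to move can win.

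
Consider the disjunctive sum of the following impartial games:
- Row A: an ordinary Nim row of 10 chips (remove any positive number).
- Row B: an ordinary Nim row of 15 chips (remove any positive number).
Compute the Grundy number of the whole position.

Row A is a plain Nim row of size 10, so its Grundy value is 10.
Row B is a plain Nim row of size 15, so its Grundy value is 15.
By the Sprague-Grundy theorem, the Grundy value of a sum of independent games is the XOR of the component values.
Combined value = 10 XOR 15 = 5.

5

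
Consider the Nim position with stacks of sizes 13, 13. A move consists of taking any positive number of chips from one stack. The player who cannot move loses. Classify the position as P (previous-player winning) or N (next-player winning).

P-position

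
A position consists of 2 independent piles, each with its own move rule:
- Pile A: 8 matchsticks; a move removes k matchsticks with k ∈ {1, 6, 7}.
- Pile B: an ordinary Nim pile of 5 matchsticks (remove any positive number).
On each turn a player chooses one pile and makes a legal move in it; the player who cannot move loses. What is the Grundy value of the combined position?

7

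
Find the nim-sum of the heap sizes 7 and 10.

13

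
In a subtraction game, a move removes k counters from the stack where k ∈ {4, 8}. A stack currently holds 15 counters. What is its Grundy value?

0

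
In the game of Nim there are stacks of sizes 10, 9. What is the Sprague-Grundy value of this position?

Bitwise XOR of the heap sizes:
  1010  (10)
  1001  (9)
  ----
  0011  (3)

3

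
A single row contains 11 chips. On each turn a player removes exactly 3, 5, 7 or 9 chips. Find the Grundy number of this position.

Compute g(0), g(1), … for moves {3, 5, 7, 9}:
k:     0  1  2  3  4  5  6  7  8  9 10 11
g(k):  0  0  0  1  1  1  2  2  2  3  3  3
So g(11) = 3.

3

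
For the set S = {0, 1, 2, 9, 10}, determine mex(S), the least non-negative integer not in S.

The values 0, 1, 2 are all present; 3 is the first non-negative integer missing from the set.

3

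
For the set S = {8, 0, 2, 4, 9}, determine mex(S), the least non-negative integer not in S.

0 is in the set but 1 is not, so the mex is 1.

1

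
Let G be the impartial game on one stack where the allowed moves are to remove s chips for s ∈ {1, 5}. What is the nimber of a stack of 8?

Grundy values for subtraction set {1, 5}:
k:     0  1  2  3  4  5  6  7  8
g(k):  0  1  0  1  0  1  0  1  0
So g(8) = 0.

0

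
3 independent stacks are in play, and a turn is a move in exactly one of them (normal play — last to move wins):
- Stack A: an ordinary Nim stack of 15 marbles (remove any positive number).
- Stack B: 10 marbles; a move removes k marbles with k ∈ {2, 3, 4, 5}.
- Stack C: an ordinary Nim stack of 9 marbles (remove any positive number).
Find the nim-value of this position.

7

Stack A is a plain Nim stack of size 15, so its Grundy value is 15.
Build the Grundy sequence for stack B with g(k) = mex{g(k−s) : s ∈ {2, 3, 4, 5}, s ≤ k}:
k:     0  1  2  3  4  5  6  7  8  9 10
g(k):  0  0  1  1  2  2  3  0  0  1  1
So g(10) = 1.
Stack C is a plain Nim stack of size 9, so its Grundy value is 9.
The value of a disjunctive sum is the nim-sum of the parts.
Combined value = 15 ⊕ 1 ⊕ 9 = 7.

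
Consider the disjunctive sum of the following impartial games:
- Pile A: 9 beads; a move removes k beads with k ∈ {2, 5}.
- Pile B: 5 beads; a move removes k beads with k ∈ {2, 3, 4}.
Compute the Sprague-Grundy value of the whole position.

Build the Grundy sequence for pile A with g(k) = mex{g(k−s) : s ∈ {2, 5}, s ≤ k}:
k:     0  1  2  3  4  5  6  7  8  9
g(k):  0  0  1  1  0  2  1  0  0  1
So g(9) = 1.
For pile B, compute g(0), g(1), … with moves {2, 3, 4}:
g(0) = mex{} = 0
g(1) = mex{} = 0
g(2) = mex{0} = 1
g(3) = mex{0} = 1
g(4) = mex{0,1} = 2
g(5) = mex{0,1} = 2
So g(5) = 2.
The value of a disjunctive sum is the nim-sum of the parts.
Combined value = 1 XOR 2 = 3.

3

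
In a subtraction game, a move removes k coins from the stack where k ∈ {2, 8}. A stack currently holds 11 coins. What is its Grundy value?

0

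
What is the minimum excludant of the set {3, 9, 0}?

1

0 is in the set but 1 is not, so the mex is 1.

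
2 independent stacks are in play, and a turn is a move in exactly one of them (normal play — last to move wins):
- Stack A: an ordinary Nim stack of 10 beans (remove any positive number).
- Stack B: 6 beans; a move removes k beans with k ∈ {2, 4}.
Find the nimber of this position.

Stack A is a plain Nim stack of size 10, so its Grundy value is 10.
Build the Grundy sequence for stack B with g(k) = mex{g(k−s) : s ∈ {2, 4}, s ≤ k}:
k:     0  1  2  3  4  5  6
g(k):  0  0  1  1  2  2  0
So g(6) = 0.
The value of a disjunctive sum is the nim-sum of the parts.
Combined value = 10 XOR 0 = 10.

10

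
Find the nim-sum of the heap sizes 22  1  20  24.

27

Nim-sum: 22 ⊕ 1 ⊕ 20 ⊕ 24 = 27.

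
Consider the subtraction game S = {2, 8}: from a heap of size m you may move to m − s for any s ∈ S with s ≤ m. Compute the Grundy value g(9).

Compute g(0), g(1), … for moves {2, 8}:
k:     0  1  2  3  4  5  6  7  8  9
g(k):  0  0  1  1  0  0  1  1  2  2
So g(9) = 2.

2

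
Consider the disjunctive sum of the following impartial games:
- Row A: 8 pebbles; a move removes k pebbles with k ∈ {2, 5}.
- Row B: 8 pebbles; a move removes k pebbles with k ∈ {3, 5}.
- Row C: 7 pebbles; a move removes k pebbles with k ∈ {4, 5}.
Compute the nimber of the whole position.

Grundy values for row A (subtraction set {2, 5}):
k:     0  1  2  3  4  5  6  7  8
g(k):  0  0  1  1  0  2  1  0  0
So g(8) = 0.
For row B, compute g(0), g(1), … with moves {3, 5}:
k:     0  1  2  3  4  5  6  7  8
g(k):  0  0  0  1  1  1  2  2  0
So g(8) = 0.
For row C, compute g(0), g(1), … with moves {4, 5}:
g(0) = mex{} = 0
g(1) = mex{} = 0
g(2) = mex{} = 0
g(3) = mex{} = 0
g(4) = mex{0} = 1
g(5) = mex{0} = 1
g(6) = mex{0} = 1
g(7) = mex{0} = 1
So g(7) = 1.
The value of a disjunctive sum is the nim-sum of the parts.
Combined value = 0 XOR 0 XOR 1 = 1.

1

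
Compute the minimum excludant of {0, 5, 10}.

0 is in the set but 1 is not, so the mex is 1.

1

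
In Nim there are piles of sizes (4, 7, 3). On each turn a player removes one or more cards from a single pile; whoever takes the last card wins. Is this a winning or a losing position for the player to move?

Losing position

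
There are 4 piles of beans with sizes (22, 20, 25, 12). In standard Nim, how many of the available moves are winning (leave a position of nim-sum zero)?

3

Bitwise XOR of the heap sizes:
  10110  (22)
  10100  (20)
  11001  (25)
  01100  (12)
  -----
  10111  (23)
The overall nim-sum is X = 23. A pile of size p has a winning move iff p XOR X < p (reduce it to p XOR X).
  22: 22 XOR 23 = 1 < 22 — winning move (to 1).
  20: 20 XOR 23 = 3 < 20 — winning move (to 3).
  25: 25 XOR 23 = 14 < 25 — winning move (to 14).
  12: 12 XOR 23 = 27 ≥ 12 — no move.
That gives 3 winning moves.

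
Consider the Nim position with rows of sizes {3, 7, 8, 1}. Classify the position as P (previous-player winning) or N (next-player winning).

N-position

Write each in binary and XOR column by column:
  0011  (3)
  0111  (7)
  1000  (8)
  0001  (1)
  ----
  1101  (13)
The nim-sum is 13 ≠ 0, so this is an N-position: the player to move can win.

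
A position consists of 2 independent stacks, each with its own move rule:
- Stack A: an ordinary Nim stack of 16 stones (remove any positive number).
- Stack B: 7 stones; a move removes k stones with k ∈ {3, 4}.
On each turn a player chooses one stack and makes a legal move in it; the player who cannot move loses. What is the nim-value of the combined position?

16

Stack A is a plain Nim stack of size 16, so its Grundy value is 16.
Grundy values for stack B (subtraction set {3, 4}):
g(0) = mex{} = 0
g(1) = mex{} = 0
g(2) = mex{} = 0
g(3) = mex{0} = 1
g(4) = mex{0} = 1
g(5) = mex{0} = 1
g(6) = mex{0,1} = 2
g(7) = mex{1} = 0
So g(7) = 0.
By the Sprague-Grundy theorem, the Grundy value of a sum of independent games is the XOR of the component values.
Combined value = 16 XOR 0 = 16.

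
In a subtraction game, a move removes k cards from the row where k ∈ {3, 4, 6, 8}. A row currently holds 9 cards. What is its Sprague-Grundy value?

3

Compute g(0), g(1), … for moves {3, 4, 6, 8}:
k:     0  1  2  3  4  5  6  7  8  9
g(k):  0  0  0  1  1  1  2  2  2  3
So g(9) = 3.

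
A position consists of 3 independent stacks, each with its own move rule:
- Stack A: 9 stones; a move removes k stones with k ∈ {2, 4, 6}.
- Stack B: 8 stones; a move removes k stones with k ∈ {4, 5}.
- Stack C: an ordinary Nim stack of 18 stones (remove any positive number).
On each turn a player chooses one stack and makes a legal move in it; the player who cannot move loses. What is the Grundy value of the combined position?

For stack A, compute g(0), g(1), … with moves {2, 4, 6}:
k:     0  1  2  3  4  5  6  7  8  9
g(k):  0  0  1  1  2  2  3  3  0  0
So g(9) = 0.
Grundy values for stack B (subtraction set {4, 5}):
k:     0  1  2  3  4  5  6  7  8
g(k):  0  0  0  0  1  1  1  1  2
So g(8) = 2.
Stack C is a plain Nim stack of size 18, so its Grundy value is 18.
By the Sprague-Grundy theorem, the Grundy value of a sum of independent games is the XOR of the component values.
Combined value = 0 ⊕ 2 ⊕ 18 = 16.

16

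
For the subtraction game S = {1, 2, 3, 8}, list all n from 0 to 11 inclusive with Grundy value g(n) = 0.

Build the Grundy sequence with g(k) = mex{g(k−s) : s ∈ {1, 2, 3, 8}, s ≤ k}:
g(0) = mex{} = 0
g(1) = mex{0} = 1
g(2) = mex{0,1} = 2
g(3) = mex{0,1,2} = 3
g(4) = mex{1,2,3} = 0
g(5) = mex{0,2,3} = 1
g(6) = mex{0,1,3} = 2
g(7) = mex{0,1,2} = 3
g(8) = mex{0,1,2,3} = 4
g(9) = mex{1,2,3,4} = 0
g(10) = mex{0,2,3,4} = 1
g(11) = mex{0,1,3,4} = 2
The P-positions (g = 0) in 0..11 are 0, 4, 9.

0, 4, 9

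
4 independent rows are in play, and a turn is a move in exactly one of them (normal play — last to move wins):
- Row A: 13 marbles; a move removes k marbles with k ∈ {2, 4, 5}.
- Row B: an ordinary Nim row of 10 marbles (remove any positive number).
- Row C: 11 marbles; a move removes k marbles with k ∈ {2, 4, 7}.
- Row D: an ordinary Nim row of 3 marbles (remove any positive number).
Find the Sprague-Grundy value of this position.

11

Grundy values for row A (subtraction set {2, 4, 5}):
g(0) = mex{} = 0
g(1) = mex{} = 0
g(2) = mex{0} = 1
g(3) = mex{0} = 1
g(4) = mex{0,1} = 2
g(5) = mex{0,1} = 2
g(6) = mex{0,1,2} = 3
g(7) = mex{1,2} = 0
g(8) = mex{1,2,3} = 0
g(9) = mex{0,2} = 1
g(10) = mex{0,2,3} = 1
g(11) = mex{0,1,3} = 2
g(12) = mex{0,1} = 2
g(13) = mex{0,1,2} = 3
So g(13) = 3.
Row B is a plain Nim row of size 10, so its Grundy value is 10.
Build the Grundy sequence for row C with g(k) = mex{g(k−s) : s ∈ {2, 4, 7}, s ≤ k}:
g(0) = mex{} = 0
g(1) = mex{} = 0
g(2) = mex{0} = 1
g(3) = mex{0} = 1
g(4) = mex{0,1} = 2
g(5) = mex{0,1} = 2
g(6) = mex{1,2} = 0
g(7) = mex{0,1,2} = 3
g(8) = mex{0,2} = 1
g(9) = mex{1,2,3} = 0
g(10) = mex{0,1} = 2
g(11) = mex{0,2,3} = 1
So g(11) = 1.
Row D is a plain Nim row of size 3, so its Grundy value is 3.
The value of a disjunctive sum is the nim-sum of the parts.
Combined value = 3 XOR 10 XOR 1 XOR 3 = 11.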